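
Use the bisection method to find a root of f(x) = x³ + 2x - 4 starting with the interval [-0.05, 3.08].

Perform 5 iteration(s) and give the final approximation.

f(x) = x³ + 2x - 4
Initial interval: [-0.05, 3.08]

Iteration 1:
  c_1 = (-0.050000 + 3.080000)/2 = 1.515000
  f(c_1) = f(1.515000) = 2.507266
  f(a) × f(c) < 0, new interval: [-0.050000, 1.515000]
Iteration 2:
  c_2 = (-0.050000 + 1.515000)/2 = 0.732500
  f(c_2) = f(0.732500) = -2.141973
  f(a) × f(c) ≥ 0, new interval: [0.732500, 1.515000]
Iteration 3:
  c_3 = (0.732500 + 1.515000)/2 = 1.123750
  f(c_3) = f(1.123750) = -0.333413
  f(a) × f(c) ≥ 0, new interval: [1.123750, 1.515000]
Iteration 4:
  c_4 = (1.123750 + 1.515000)/2 = 1.319375
  f(c_4) = f(1.319375) = 0.935453
  f(a) × f(c) < 0, new interval: [1.123750, 1.319375]
Iteration 5:
  c_5 = (1.123750 + 1.319375)/2 = 1.221563
  f(c_5) = f(1.221563) = 0.265959
  f(a) × f(c) < 0, new interval: [1.123750, 1.221563]

After 5 iteration(s), the approximation is c_5 = 1.221563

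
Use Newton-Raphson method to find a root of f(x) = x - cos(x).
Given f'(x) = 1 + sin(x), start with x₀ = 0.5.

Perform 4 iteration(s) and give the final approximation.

f(x) = x - cos(x)
f'(x) = 1 + sin(x)
x₀ = 0.5

Newton-Raphson formula: x_{n+1} = x_n - f(x_n)/f'(x_n)

Iteration 1:
  f(0.500000) = -0.377583
  f'(0.500000) = 1.479426
  x_1 = 0.500000 - (-0.377583)/1.479426 = 0.755222
Iteration 2:
  f(0.755222) = 0.027103
  f'(0.755222) = 1.685451
  x_2 = 0.755222 - 0.027103/1.685451 = 0.739142
Iteration 3:
  f(0.739142) = 0.000095
  f'(0.739142) = 1.673654
  x_3 = 0.739142 - 0.000095/1.673654 = 0.739085
Iteration 4:
  f(0.739085) = 0.000000
  f'(0.739085) = 1.673612
  x_4 = 0.739085 - 0.000000/1.673612 = 0.739085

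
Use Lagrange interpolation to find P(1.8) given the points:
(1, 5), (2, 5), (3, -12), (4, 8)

Lagrange interpolation formula:
P(x) = Σ yᵢ × Lᵢ(x)
where Lᵢ(x) = Π_{j≠i} (x - xⱼ)/(xᵢ - xⱼ)

L_0(1.8) = (1.8 - 2)/(1 - 2) × (1.8 - 3)/(1 - 3) × (1.8 - 4)/(1 - 4) = 0.088000
L_1(1.8) = (1.8 - 1)/(2 - 1) × (1.8 - 3)/(2 - 3) × (1.8 - 4)/(2 - 4) = 1.056000
L_2(1.8) = (1.8 - 1)/(3 - 1) × (1.8 - 2)/(3 - 2) × (1.8 - 4)/(3 - 4) = -0.176000
L_3(1.8) = (1.8 - 1)/(4 - 1) × (1.8 - 2)/(4 - 2) × (1.8 - 3)/(4 - 3) = 0.032000

P(1.8) = 5×L_0(1.8) + 5×L_1(1.8) + (-12)×L_2(1.8) + 8×L_3(1.8)
P(1.8) = 8.088000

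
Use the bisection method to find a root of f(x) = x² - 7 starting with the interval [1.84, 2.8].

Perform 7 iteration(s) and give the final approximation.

f(x) = x² - 7
Initial interval: [1.84, 2.8]

Iteration 1:
  c_1 = (1.840000 + 2.800000)/2 = 2.320000
  f(c_1) = f(2.320000) = -1.617600
  f(a) × f(c) ≥ 0, new interval: [2.320000, 2.800000]
Iteration 2:
  c_2 = (2.320000 + 2.800000)/2 = 2.560000
  f(c_2) = f(2.560000) = -0.446400
  f(a) × f(c) ≥ 0, new interval: [2.560000, 2.800000]
Iteration 3:
  c_3 = (2.560000 + 2.800000)/2 = 2.680000
  f(c_3) = f(2.680000) = 0.182400
  f(a) × f(c) < 0, new interval: [2.560000, 2.680000]
Iteration 4:
  c_4 = (2.560000 + 2.680000)/2 = 2.620000
  f(c_4) = f(2.620000) = -0.135600
  f(a) × f(c) ≥ 0, new interval: [2.620000, 2.680000]
Iteration 5:
  c_5 = (2.620000 + 2.680000)/2 = 2.650000
  f(c_5) = f(2.650000) = 0.022500
  f(a) × f(c) < 0, new interval: [2.620000, 2.650000]
Iteration 6:
  c_6 = (2.620000 + 2.650000)/2 = 2.635000
  f(c_6) = f(2.635000) = -0.056775
  f(a) × f(c) ≥ 0, new interval: [2.635000, 2.650000]
Iteration 7:
  c_7 = (2.635000 + 2.650000)/2 = 2.642500
  f(c_7) = f(2.642500) = -0.017194
  f(a) × f(c) ≥ 0, new interval: [2.642500, 2.650000]

After 7 iteration(s), the approximation is c_7 = 2.642500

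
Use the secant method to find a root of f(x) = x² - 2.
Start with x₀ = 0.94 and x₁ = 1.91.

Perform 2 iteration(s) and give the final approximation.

f(x) = x² - 2
x₀ = 0.94, x₁ = 1.91

Secant formula: x_{n+1} = x_n - f(x_n)(x_n - x_{n-1})/(f(x_n) - f(x_{n-1}))

Iteration 1:
  f(0.940000) = -1.116400
  f(1.910000) = 1.648100
  x_2 = 1.910000 - 1.648100×(1.910000 - 0.940000)/(1.648100 - (-1.116400))
       = 1.331719
Iteration 2:
  f(1.910000) = 1.648100
  f(1.331719) = -0.226524
  x_3 = 1.331719 - (-0.226524)×(1.331719 - 1.910000)/(-0.226524 - 1.648100)
       = 1.401597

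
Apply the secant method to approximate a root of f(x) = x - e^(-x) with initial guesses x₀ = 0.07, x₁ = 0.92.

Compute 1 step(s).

f(x) = x - e^(-x)
x₀ = 0.07, x₁ = 0.92

Secant formula: x_{n+1} = x_n - f(x_n)(x_n - x_{n-1})/(f(x_n) - f(x_{n-1}))

Iteration 1:
  f(0.070000) = -0.862394
  f(0.920000) = 0.521481
  x_2 = 0.920000 - 0.521481×(0.920000 - 0.070000)/(0.521481 - (-0.862394))
       = 0.599697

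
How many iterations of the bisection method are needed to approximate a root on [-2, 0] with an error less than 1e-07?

We need (b-a)/2^n ≤ 1e-07
(0 - (-2))/2^n ≤ 1e-07
2/2^n ≤ 1e-07
2^n ≥ 20000000
n ≥ log₂(20000000) = 24.25
n ≥ 25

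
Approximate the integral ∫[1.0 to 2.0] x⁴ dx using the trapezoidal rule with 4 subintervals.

f(x) = x⁴
a = 1.0, b = 2.0, n = 4
h = (b - a)/n = 0.250000

Trapezoidal rule: (h/2)[f(x₀) + 2f(x₁) + 2f(x₂) + ... + f(xₙ)]

x_0 = 1.0000, f(x_0) = 1.000000, coefficient = 1
x_1 = 1.2500, f(x_1) = 2.441406, coefficient = 2
x_2 = 1.5000, f(x_2) = 5.062500, coefficient = 2
x_3 = 1.7500, f(x_3) = 9.378906, coefficient = 2
x_4 = 2.0000, f(x_4) = 16.000000, coefficient = 1

I ≈ (0.250000/2) × 50.765625 = 6.345703
Exact value: 6.200000
Error: 0.145703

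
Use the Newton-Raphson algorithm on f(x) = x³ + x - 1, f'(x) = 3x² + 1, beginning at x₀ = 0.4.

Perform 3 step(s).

f(x) = x³ + x - 1
f'(x) = 3x² + 1
x₀ = 0.4

Newton-Raphson formula: x_{n+1} = x_n - f(x_n)/f'(x_n)

Iteration 1:
  f(0.400000) = -0.536000
  f'(0.400000) = 1.480000
  x_1 = 0.400000 - (-0.536000)/1.480000 = 0.762162
Iteration 2:
  f(0.762162) = 0.204895
  f'(0.762162) = 2.742673
  x_2 = 0.762162 - 0.204895/2.742673 = 0.687456
Iteration 3:
  f(0.687456) = 0.012344
  f'(0.687456) = 2.417786
  x_3 = 0.687456 - 0.012344/2.417786 = 0.682350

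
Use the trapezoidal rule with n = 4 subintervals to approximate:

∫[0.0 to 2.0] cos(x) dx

f(x) = cos(x)
a = 0.0, b = 2.0, n = 4
h = (b - a)/n = 0.500000

Trapezoidal rule: (h/2)[f(x₀) + 2f(x₁) + 2f(x₂) + ... + f(xₙ)]

x_0 = 0.0000, f(x_0) = 1.000000, coefficient = 1
x_1 = 0.5000, f(x_1) = 0.877583, coefficient = 2
x_2 = 1.0000, f(x_2) = 0.540302, coefficient = 2
x_3 = 1.5000, f(x_3) = 0.070737, coefficient = 2
x_4 = 2.0000, f(x_4) = -0.416147, coefficient = 1

I ≈ (0.500000/2) × 3.561097 = 0.890274
Exact value: 0.909297
Error: 0.019023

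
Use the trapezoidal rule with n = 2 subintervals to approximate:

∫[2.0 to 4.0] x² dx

f(x) = x²
a = 2.0, b = 4.0, n = 2
h = (b - a)/n = 1.000000

Trapezoidal rule: (h/2)[f(x₀) + 2f(x₁) + 2f(x₂) + ... + f(xₙ)]

x_0 = 2.0000, f(x_0) = 4.000000, coefficient = 1
x_1 = 3.0000, f(x_1) = 9.000000, coefficient = 2
x_2 = 4.0000, f(x_2) = 16.000000, coefficient = 1

I ≈ (1.000000/2) × 38.000000 = 19.000000
Exact value: 18.666667
Error: 0.333333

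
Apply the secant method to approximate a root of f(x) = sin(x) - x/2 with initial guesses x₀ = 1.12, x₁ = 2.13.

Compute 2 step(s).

f(x) = sin(x) - x/2
x₀ = 1.12, x₁ = 2.13

Secant formula: x_{n+1} = x_n - f(x_n)(x_n - x_{n-1})/(f(x_n) - f(x_{n-1}))

Iteration 1:
  f(1.120000) = 0.340100
  f(2.130000) = -0.217322
  x_2 = 2.130000 - (-0.217322)×(2.130000 - 1.120000)/(-0.217322 - 0.340100)
       = 1.736232
Iteration 2:
  f(2.130000) = -0.217322
  f(1.736232) = 0.118231
  x_3 = 1.736232 - 0.118231×(1.736232 - 2.130000)/(0.118231 - (-0.217322))
       = 1.874975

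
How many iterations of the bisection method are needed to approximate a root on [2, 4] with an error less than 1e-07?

We need (b-a)/2^n ≤ 1e-07
(4 - 2)/2^n ≤ 1e-07
2/2^n ≤ 1e-07
2^n ≥ 20000000
n ≥ log₂(20000000) = 24.25
n ≥ 25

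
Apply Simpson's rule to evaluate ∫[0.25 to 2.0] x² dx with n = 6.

f(x) = x²
a = 0.25, b = 2.0, n = 6
h = (b - a)/n = 0.291667

Simpson's rule: (h/3)[f(x₀) + 4f(x₁) + 2f(x₂) + ... + f(xₙ)]

x_0 = 0.2500, f(x_0) = 0.062500, coefficient = 1
x_1 = 0.5417, f(x_1) = 0.293403, coefficient = 4
x_2 = 0.8333, f(x_2) = 0.694444, coefficient = 2
x_3 = 1.1250, f(x_3) = 1.265625, coefficient = 4
x_4 = 1.4167, f(x_4) = 2.006944, coefficient = 2
x_5 = 1.7083, f(x_5) = 2.918403, coefficient = 4
x_6 = 2.0000, f(x_6) = 4.000000, coefficient = 1

I ≈ (0.291667/3) × 27.375000 = 2.661458
Exact value: 2.661458
Error: 0.000000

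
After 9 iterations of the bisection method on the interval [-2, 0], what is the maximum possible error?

Bisection error bound: |error| ≤ (b-a)/2^n
|error| ≤ (0 - (-2))/2^9 = 2/2^9
|error| ≤ 0.0039062500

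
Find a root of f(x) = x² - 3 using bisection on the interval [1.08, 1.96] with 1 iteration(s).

f(x) = x² - 3
Initial interval: [1.08, 1.96]

Iteration 1:
  c_1 = (1.080000 + 1.960000)/2 = 1.520000
  f(c_1) = f(1.520000) = -0.689600
  f(a) × f(c) ≥ 0, new interval: [1.520000, 1.960000]

After 1 iteration(s), the approximation is c_1 = 1.520000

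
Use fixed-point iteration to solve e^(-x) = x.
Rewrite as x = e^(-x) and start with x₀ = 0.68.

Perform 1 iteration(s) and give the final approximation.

Equation: e^(-x) = x
Fixed-point form: x = e^(-x)
x₀ = 0.68

x_1 = g(0.680000) = 0.506617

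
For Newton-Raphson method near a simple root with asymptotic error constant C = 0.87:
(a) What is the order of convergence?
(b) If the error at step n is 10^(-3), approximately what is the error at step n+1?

(a) Newton-Raphson has quadratic (order 2) convergence near simple roots.
    This means |e_{n+1}| ≈ C|e_n|².

(b) With |e_n| = 10^(-3) and C = 0.87:
    |e_{n+1}| ≈ 0.87 × (10^(-3))² = 0.87 × 10^(-6)

(a) 2 (quadratic); (b) |e_{n+1}| ≈ 8.700e-07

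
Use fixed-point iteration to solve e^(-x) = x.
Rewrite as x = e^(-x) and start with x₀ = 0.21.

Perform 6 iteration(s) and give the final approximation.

Equation: e^(-x) = x
Fixed-point form: x = e^(-x)
x₀ = 0.21

x_1 = g(0.210000) = 0.810584
x_2 = g(0.810584) = 0.444598
x_3 = g(0.444598) = 0.641082
x_4 = g(0.641082) = 0.526722
x_5 = g(0.526722) = 0.590537
x_6 = g(0.590537) = 0.554029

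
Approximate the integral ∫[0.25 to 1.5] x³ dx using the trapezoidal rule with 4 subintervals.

f(x) = x³
a = 0.25, b = 1.5, n = 4
h = (b - a)/n = 0.312500

Trapezoidal rule: (h/2)[f(x₀) + 2f(x₁) + 2f(x₂) + ... + f(xₙ)]

x_0 = 0.2500, f(x_0) = 0.015625, coefficient = 1
x_1 = 0.5625, f(x_1) = 0.177979, coefficient = 2
x_2 = 0.8750, f(x_2) = 0.669922, coefficient = 2
x_3 = 1.1875, f(x_3) = 1.674561, coefficient = 2
x_4 = 1.5000, f(x_4) = 3.375000, coefficient = 1

I ≈ (0.312500/2) × 8.435547 = 1.318054
Exact value: 1.264648
Error: 0.053406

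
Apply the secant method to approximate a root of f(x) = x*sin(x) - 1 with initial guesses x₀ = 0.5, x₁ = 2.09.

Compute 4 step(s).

f(x) = x*sin(x) - 1
x₀ = 0.5, x₁ = 2.09

Secant formula: x_{n+1} = x_n - f(x_n)(x_n - x_{n-1})/(f(x_n) - f(x_{n-1}))

Iteration 1:
  f(0.500000) = -0.760287
  f(2.090000) = 0.814568
  x_2 = 2.090000 - 0.814568×(2.090000 - 0.500000)/(0.814568 - (-0.760287))
       = 1.267598
Iteration 2:
  f(2.090000) = 0.814568
  f(1.267598) = 0.209779
  x_3 = 1.267598 - 0.209779×(1.267598 - 2.090000)/(0.209779 - 0.814568)
       = 0.982338
Iteration 3:
  f(1.267598) = 0.209779
  f(0.982338) = -0.182894
  x_4 = 0.982338 - (-0.182894)×(0.982338 - 1.267598)/(-0.182894 - 0.209779)
       = 1.115203
Iteration 4:
  f(0.982338) = -0.182894
  f(1.115203) = 0.001452
  x_5 = 1.115203 - 0.001452×(1.115203 - 0.982338)/(0.001452 - (-0.182894))
       = 1.114156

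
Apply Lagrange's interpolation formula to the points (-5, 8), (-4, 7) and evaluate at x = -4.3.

Lagrange interpolation formula:
P(x) = Σ yᵢ × Lᵢ(x)
where Lᵢ(x) = Π_{j≠i} (x - xⱼ)/(xᵢ - xⱼ)

L_0(-4.3) = (-4.3 - (-4))/(-5 - (-4)) = 0.300000
L_1(-4.3) = (-4.3 - (-5))/(-4 - (-5)) = 0.700000

P(-4.3) = 8×L_0(-4.3) + 7×L_1(-4.3)
P(-4.3) = 7.300000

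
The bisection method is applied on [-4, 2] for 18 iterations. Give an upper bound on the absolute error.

Bisection error bound: |error| ≤ (b-a)/2^n
|error| ≤ (2 - (-4))/2^18 = 6/2^18
|error| ≤ 0.0000228882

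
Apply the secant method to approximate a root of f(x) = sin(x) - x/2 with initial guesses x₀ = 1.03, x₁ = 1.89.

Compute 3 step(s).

f(x) = sin(x) - x/2
x₀ = 1.03, x₁ = 1.89

Secant formula: x_{n+1} = x_n - f(x_n)(x_n - x_{n-1})/(f(x_n) - f(x_{n-1}))

Iteration 1:
  f(1.030000) = 0.342299
  f(1.890000) = 0.004486
  x_2 = 1.890000 - 0.004486×(1.890000 - 1.030000)/(0.004486 - 0.342299)
       = 1.901419
Iteration 2:
  f(1.890000) = 0.004486
  f(1.901419) = -0.004869
  x_3 = 1.901419 - (-0.004869)×(1.901419 - 1.890000)/(-0.004869 - 0.004486)
       = 1.895475
Iteration 3:
  f(1.901419) = -0.004869
  f(1.895475) = 0.000015
  x_4 = 1.895475 - 0.000015×(1.895475 - 1.901419)/(0.000015 - (-0.004869))
       = 1.895494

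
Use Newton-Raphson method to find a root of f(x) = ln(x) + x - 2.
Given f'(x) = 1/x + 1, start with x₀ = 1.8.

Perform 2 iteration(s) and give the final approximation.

f(x) = ln(x) + x - 2
f'(x) = 1/x + 1
x₀ = 1.8

Newton-Raphson formula: x_{n+1} = x_n - f(x_n)/f'(x_n)

Iteration 1:
  f(1.800000) = 0.387787
  f'(1.800000) = 1.555556
  x_1 = 1.800000 - 0.387787/1.555556 = 1.550709
Iteration 2:
  f(1.550709) = -0.010579
  f'(1.550709) = 1.644866
  x_2 = 1.550709 - (-0.010579)/1.644866 = 1.557140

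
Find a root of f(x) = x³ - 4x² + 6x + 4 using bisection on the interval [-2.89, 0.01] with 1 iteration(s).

f(x) = x³ - 4x² + 6x + 4
Initial interval: [-2.89, 0.01]

Iteration 1:
  c_1 = (-2.890000 + 0.010000)/2 = -1.440000
  f(c_1) = f(-1.440000) = -15.920384
  f(a) × f(c) ≥ 0, new interval: [-1.440000, 0.010000]

After 1 iteration(s), the approximation is c_1 = -1.440000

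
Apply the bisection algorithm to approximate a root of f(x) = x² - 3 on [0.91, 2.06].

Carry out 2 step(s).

f(x) = x² - 3
Initial interval: [0.91, 2.06]

Iteration 1:
  c_1 = (0.910000 + 2.060000)/2 = 1.485000
  f(c_1) = f(1.485000) = -0.794775
  f(a) × f(c) ≥ 0, new interval: [1.485000, 2.060000]
Iteration 2:
  c_2 = (1.485000 + 2.060000)/2 = 1.772500
  f(c_2) = f(1.772500) = 0.141756
  f(a) × f(c) < 0, new interval: [1.485000, 1.772500]

After 2 iteration(s), the approximation is c_2 = 1.772500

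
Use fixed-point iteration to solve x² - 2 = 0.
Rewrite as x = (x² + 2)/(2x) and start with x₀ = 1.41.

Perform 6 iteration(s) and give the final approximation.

Equation: x² - 2 = 0
Fixed-point form: x = (x² + 2)/(2x)
x₀ = 1.41

x_1 = g(1.410000) = 1.414220
x_2 = g(1.414220) = 1.414214
x_3 = g(1.414214) = 1.414214
x_4 = g(1.414214) = 1.414214
x_5 = g(1.414214) = 1.414214
x_6 = g(1.414214) = 1.414214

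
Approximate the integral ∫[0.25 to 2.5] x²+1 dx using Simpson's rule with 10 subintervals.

f(x) = x²+1
a = 0.25, b = 2.5, n = 10
h = (b - a)/n = 0.225000

Simpson's rule: (h/3)[f(x₀) + 4f(x₁) + 2f(x₂) + ... + f(xₙ)]

x_0 = 0.2500, f(x_0) = 1.062500, coefficient = 1
x_1 = 0.4750, f(x_1) = 1.225625, coefficient = 4
x_2 = 0.7000, f(x_2) = 1.490000, coefficient = 2
x_3 = 0.9250, f(x_3) = 1.855625, coefficient = 4
x_4 = 1.1500, f(x_4) = 2.322500, coefficient = 2
x_5 = 1.3750, f(x_5) = 2.890625, coefficient = 4
x_6 = 1.6000, f(x_6) = 3.560000, coefficient = 2
x_7 = 1.8250, f(x_7) = 4.330625, coefficient = 4
x_8 = 2.0500, f(x_8) = 5.202500, coefficient = 2
x_9 = 2.2750, f(x_9) = 6.175625, coefficient = 4
x_10 = 2.5000, f(x_10) = 7.250000, coefficient = 1

I ≈ (0.225000/3) × 99.375000 = 7.453125
Exact value: 7.453125
Error: 0.000000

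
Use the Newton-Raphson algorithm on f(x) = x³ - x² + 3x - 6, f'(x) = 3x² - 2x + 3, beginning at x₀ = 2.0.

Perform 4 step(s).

f(x) = x³ - x² + 3x - 6
f'(x) = 3x² - 2x + 3
x₀ = 2.0

Newton-Raphson formula: x_{n+1} = x_n - f(x_n)/f'(x_n)

Iteration 1:
  f(2.000000) = 4.000000
  f'(2.000000) = 11.000000
  x_1 = 2.000000 - 4.000000/11.000000 = 1.636364
Iteration 2:
  f(1.636364) = 0.613073
  f'(1.636364) = 7.760331
  x_2 = 1.636364 - 0.613073/7.760331 = 1.557363
Iteration 3:
  f(1.557363) = 0.023904
  f'(1.557363) = 7.161411
  x_3 = 1.557363 - 0.023904/7.161411 = 1.554025
Iteration 4:
  f(1.554025) = 0.000041
  f'(1.554025) = 7.136930
  x_4 = 1.554025 - 0.000041/7.136930 = 1.554019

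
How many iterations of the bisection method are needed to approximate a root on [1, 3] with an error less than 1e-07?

We need (b-a)/2^n ≤ 1e-07
(3 - 1)/2^n ≤ 1e-07
2/2^n ≤ 1e-07
2^n ≥ 20000000
n ≥ log₂(20000000) = 24.25
n ≥ 25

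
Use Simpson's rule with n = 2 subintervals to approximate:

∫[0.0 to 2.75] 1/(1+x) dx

f(x) = 1/(1+x)
a = 0.0, b = 2.75, n = 2
h = (b - a)/n = 1.375000

Simpson's rule: (h/3)[f(x₀) + 4f(x₁) + 2f(x₂) + ... + f(xₙ)]

x_0 = 0.0000, f(x_0) = 1.000000, coefficient = 1
x_1 = 1.3750, f(x_1) = 0.421053, coefficient = 4
x_2 = 2.7500, f(x_2) = 0.266667, coefficient = 1

I ≈ (1.375000/3) × 2.950877 = 1.352485
Exact value: 1.321756
Error: 0.030730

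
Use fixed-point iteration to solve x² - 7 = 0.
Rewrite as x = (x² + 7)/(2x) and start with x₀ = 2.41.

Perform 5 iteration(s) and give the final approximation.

Equation: x² - 7 = 0
Fixed-point form: x = (x² + 7)/(2x)
x₀ = 2.41

x_1 = g(2.410000) = 2.657282
x_2 = g(2.657282) = 2.645776
x_3 = g(2.645776) = 2.645751
x_4 = g(2.645751) = 2.645751
x_5 = g(2.645751) = 2.645751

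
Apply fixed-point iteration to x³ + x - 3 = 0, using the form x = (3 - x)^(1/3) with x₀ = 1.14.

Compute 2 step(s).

Equation: x³ + x - 3 = 0
Fixed-point form: x = (3 - x)^(1/3)
x₀ = 1.14

x_1 = g(1.140000) = 1.229809
x_2 = g(1.229809) = 1.209688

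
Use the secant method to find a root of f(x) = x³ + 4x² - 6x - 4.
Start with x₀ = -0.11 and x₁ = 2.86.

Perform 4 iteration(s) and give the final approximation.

f(x) = x³ + 4x² - 6x - 4
x₀ = -0.11, x₁ = 2.86

Secant formula: x_{n+1} = x_n - f(x_n)(x_n - x_{n-1})/(f(x_n) - f(x_{n-1}))

Iteration 1:
  f(-0.110000) = -3.292931
  f(2.860000) = 34.952056
  x_2 = 2.860000 - 34.952056×(2.860000 - (-0.110000))/(34.952056 - (-3.292931))
       = 0.145720
Iteration 2:
  f(2.860000) = 34.952056
  f(0.145720) = -4.786288
  x_3 = 0.145720 - (-4.786288)×(0.145720 - 2.860000)/(-4.786288 - 34.952056)
       = 0.472642
Iteration 3:
  f(0.145720) = -4.786288
  f(0.472642) = -5.836706
  x_4 = 0.472642 - (-5.836706)×(0.472642 - 0.145720)/(-5.836706 - (-4.786288))
       = -1.343917
Iteration 4:
  f(0.472642) = -5.836706
  f(-1.343917) = 8.860691
  x_5 = -1.343917 - 8.860691×(-1.343917 - 0.472642)/(8.860691 - (-5.836706))
       = -0.248760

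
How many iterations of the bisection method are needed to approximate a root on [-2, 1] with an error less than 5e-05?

We need (b-a)/2^n ≤ 5e-05
(1 - (-2))/2^n ≤ 5e-05
3/2^n ≤ 5e-05
2^n ≥ 60000
n ≥ log₂(60000) = 15.87
n ≥ 16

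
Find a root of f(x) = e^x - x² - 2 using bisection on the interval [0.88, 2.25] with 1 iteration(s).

f(x) = e^x - x² - 2
Initial interval: [0.88, 2.25]

Iteration 1:
  c_1 = (0.880000 + 2.250000)/2 = 1.565000
  f(c_1) = f(1.565000) = 0.333450
  f(a) × f(c) < 0, new interval: [0.880000, 1.565000]

After 1 iteration(s), the approximation is c_1 = 1.565000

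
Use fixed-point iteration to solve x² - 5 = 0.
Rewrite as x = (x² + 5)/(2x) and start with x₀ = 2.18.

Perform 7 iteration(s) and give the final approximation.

Equation: x² - 5 = 0
Fixed-point form: x = (x² + 5)/(2x)
x₀ = 2.18

x_1 = g(2.180000) = 2.236789
x_2 = g(2.236789) = 2.236068
x_3 = g(2.236068) = 2.236068
x_4 = g(2.236068) = 2.236068
x_5 = g(2.236068) = 2.236068
x_6 = g(2.236068) = 2.236068
x_7 = g(2.236068) = 2.236068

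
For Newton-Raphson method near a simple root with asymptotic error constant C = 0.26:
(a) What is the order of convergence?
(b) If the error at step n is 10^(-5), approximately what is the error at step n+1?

(a) Newton-Raphson has quadratic (order 2) convergence near simple roots.
    This means |e_{n+1}| ≈ C|e_n|².

(b) With |e_n| = 10^(-5) and C = 0.26:
    |e_{n+1}| ≈ 0.26 × (10^(-5))² = 0.26 × 10^(-10)

(a) 2 (quadratic); (b) |e_{n+1}| ≈ 2.600e-11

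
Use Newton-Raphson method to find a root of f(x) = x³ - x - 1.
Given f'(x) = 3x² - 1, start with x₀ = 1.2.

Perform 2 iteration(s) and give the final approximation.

f(x) = x³ - x - 1
f'(x) = 3x² - 1
x₀ = 1.2

Newton-Raphson formula: x_{n+1} = x_n - f(x_n)/f'(x_n)

Iteration 1:
  f(1.200000) = -0.472000
  f'(1.200000) = 3.320000
  x_1 = 1.200000 - (-0.472000)/3.320000 = 1.342169
Iteration 2:
  f(1.342169) = 0.075636
  f'(1.342169) = 4.404250
  x_2 = 1.342169 - 0.075636/4.404250 = 1.324995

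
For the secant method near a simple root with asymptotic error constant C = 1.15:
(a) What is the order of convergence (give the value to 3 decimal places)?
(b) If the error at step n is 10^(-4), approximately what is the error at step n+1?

(a) Secant method has superlinear convergence with order φ = (1+√5)/2 ≈ 1.618.
    This means |e_{n+1}| ≈ C|e_n|^1.618.

(b) With |e_n| = 10^(-4) and C = 1.15:
    |e_{n+1}| ≈ 1.15 × (10^(-4))^1.618 = 1.15 × 10^(-6.47)

(a) ≈ 1.618 (golden ratio); (b) |e_{n+1}| ≈ 3.878e-07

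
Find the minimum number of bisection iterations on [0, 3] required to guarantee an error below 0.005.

We need (b-a)/2^n ≤ 0.005
(3 - 0)/2^n ≤ 0.005
3/2^n ≤ 0.005
2^n ≥ 600
n ≥ log₂(600) = 9.23
n ≥ 10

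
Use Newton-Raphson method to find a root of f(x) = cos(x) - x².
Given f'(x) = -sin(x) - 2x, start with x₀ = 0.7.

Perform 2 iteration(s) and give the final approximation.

f(x) = cos(x) - x²
f'(x) = -sin(x) - 2x
x₀ = 0.7

Newton-Raphson formula: x_{n+1} = x_n - f(x_n)/f'(x_n)

Iteration 1:
  f(0.700000) = 0.274842
  f'(0.700000) = -2.044218
  x_1 = 0.700000 - 0.274842/(-2.044218) = 0.834449
Iteration 2:
  f(0.834449) = -0.024718
  f'(0.834449) = -2.409823
  x_2 = 0.834449 - (-0.024718)/(-2.409823) = 0.824191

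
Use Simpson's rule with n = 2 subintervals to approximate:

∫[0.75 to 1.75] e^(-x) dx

f(x) = e^(-x)
a = 0.75, b = 1.75, n = 2
h = (b - a)/n = 0.500000

Simpson's rule: (h/3)[f(x₀) + 4f(x₁) + 2f(x₂) + ... + f(xₙ)]

x_0 = 0.7500, f(x_0) = 0.472367, coefficient = 1
x_1 = 1.2500, f(x_1) = 0.286505, coefficient = 4
x_2 = 1.7500, f(x_2) = 0.173774, coefficient = 1

I ≈ (0.500000/3) × 1.792160 = 0.298693
Exact value: 0.298593
Error: 0.000101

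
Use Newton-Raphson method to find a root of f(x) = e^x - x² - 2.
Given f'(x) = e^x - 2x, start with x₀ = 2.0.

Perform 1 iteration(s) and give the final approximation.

f(x) = e^x - x² - 2
f'(x) = e^x - 2x
x₀ = 2.0

Newton-Raphson formula: x_{n+1} = x_n - f(x_n)/f'(x_n)

Iteration 1:
  f(2.000000) = 1.389056
  f'(2.000000) = 3.389056
  x_1 = 2.000000 - 1.389056/3.389056 = 1.590135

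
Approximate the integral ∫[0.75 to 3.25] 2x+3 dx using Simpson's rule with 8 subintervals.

f(x) = 2x+3
a = 0.75, b = 3.25, n = 8
h = (b - a)/n = 0.312500

Simpson's rule: (h/3)[f(x₀) + 4f(x₁) + 2f(x₂) + ... + f(xₙ)]

x_0 = 0.7500, f(x_0) = 4.500000, coefficient = 1
x_1 = 1.0625, f(x_1) = 5.125000, coefficient = 4
x_2 = 1.3750, f(x_2) = 5.750000, coefficient = 2
x_3 = 1.6875, f(x_3) = 6.375000, coefficient = 4
x_4 = 2.0000, f(x_4) = 7.000000, coefficient = 2
x_5 = 2.3125, f(x_5) = 7.625000, coefficient = 4
x_6 = 2.6250, f(x_6) = 8.250000, coefficient = 2
x_7 = 2.9375, f(x_7) = 8.875000, coefficient = 4
x_8 = 3.2500, f(x_8) = 9.500000, coefficient = 1

I ≈ (0.312500/3) × 168.000000 = 17.500000
Exact value: 17.500000
Error: 0.000000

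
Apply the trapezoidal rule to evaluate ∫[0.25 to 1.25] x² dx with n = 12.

f(x) = x²
a = 0.25, b = 1.25, n = 12
h = (b - a)/n = 0.083333

Trapezoidal rule: (h/2)[f(x₀) + 2f(x₁) + 2f(x₂) + ... + f(xₙ)]

x_0 = 0.2500, f(x_0) = 0.062500, coefficient = 1
x_1 = 0.3333, f(x_1) = 0.111111, coefficient = 2
x_2 = 0.4167, f(x_2) = 0.173611, coefficient = 2
x_3 = 0.5000, f(x_3) = 0.250000, coefficient = 2
x_4 = 0.5833, f(x_4) = 0.340278, coefficient = 2
x_5 = 0.6667, f(x_5) = 0.444444, coefficient = 2
x_6 = 0.7500, f(x_6) = 0.562500, coefficient = 2
x_7 = 0.8333, f(x_7) = 0.694444, coefficient = 2
x_8 = 0.9167, f(x_8) = 0.840278, coefficient = 2
x_9 = 1.0000, f(x_9) = 1.000000, coefficient = 2
x_10 = 1.0833, f(x_10) = 1.173611, coefficient = 2
x_11 = 1.1667, f(x_11) = 1.361111, coefficient = 2
x_12 = 1.2500, f(x_12) = 1.562500, coefficient = 1

I ≈ (0.083333/2) × 15.527778 = 0.646991
Exact value: 0.645833
Error: 0.001157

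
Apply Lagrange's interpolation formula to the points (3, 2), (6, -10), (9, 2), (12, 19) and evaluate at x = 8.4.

Lagrange interpolation formula:
P(x) = Σ yᵢ × Lᵢ(x)
where Lᵢ(x) = Π_{j≠i} (x - xⱼ)/(xᵢ - xⱼ)

L_0(8.4) = (8.4 - 6)/(3 - 6) × (8.4 - 9)/(3 - 9) × (8.4 - 12)/(3 - 12) = -0.032000
L_1(8.4) = (8.4 - 3)/(6 - 3) × (8.4 - 9)/(6 - 9) × (8.4 - 12)/(6 - 12) = 0.216000
L_2(8.4) = (8.4 - 3)/(9 - 3) × (8.4 - 6)/(9 - 6) × (8.4 - 12)/(9 - 12) = 0.864000
L_3(8.4) = (8.4 - 3)/(12 - 3) × (8.4 - 6)/(12 - 6) × (8.4 - 9)/(12 - 9) = -0.048000

P(8.4) = 2×L_0(8.4) + (-10)×L_1(8.4) + 2×L_2(8.4) + 19×L_3(8.4)
P(8.4) = -1.408000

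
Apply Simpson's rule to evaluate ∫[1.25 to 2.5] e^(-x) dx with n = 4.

f(x) = e^(-x)
a = 1.25, b = 2.5, n = 4
h = (b - a)/n = 0.312500

Simpson's rule: (h/3)[f(x₀) + 4f(x₁) + 2f(x₂) + ... + f(xₙ)]

x_0 = 1.2500, f(x_0) = 0.286505, coefficient = 1
x_1 = 1.5625, f(x_1) = 0.209611, coefficient = 4
x_2 = 1.8750, f(x_2) = 0.153355, coefficient = 2
x_3 = 2.1875, f(x_3) = 0.112197, coefficient = 4
x_4 = 2.5000, f(x_4) = 0.082085, coefficient = 1

I ≈ (0.312500/3) × 1.962533 = 0.204431
Exact value: 0.204420
Error: 0.000011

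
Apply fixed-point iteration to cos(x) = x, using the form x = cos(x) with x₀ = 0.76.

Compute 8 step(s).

Equation: cos(x) = x
Fixed-point form: x = cos(x)
x₀ = 0.76

x_1 = g(0.760000) = 0.724836
x_2 = g(0.724836) = 0.748608
x_3 = g(0.748608) = 0.732637
x_4 = g(0.732637) = 0.743413
x_5 = g(0.743413) = 0.736163
x_6 = g(0.736163) = 0.741051
x_7 = g(0.741051) = 0.737760
x_8 = g(0.737760) = 0.739977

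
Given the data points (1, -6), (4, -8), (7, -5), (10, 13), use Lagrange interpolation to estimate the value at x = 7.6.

Lagrange interpolation formula:
P(x) = Σ yᵢ × Lᵢ(x)
where Lᵢ(x) = Π_{j≠i} (x - xⱼ)/(xᵢ - xⱼ)

L_0(7.6) = (7.6 - 4)/(1 - 4) × (7.6 - 7)/(1 - 7) × (7.6 - 10)/(1 - 10) = 0.032000
L_1(7.6) = (7.6 - 1)/(4 - 1) × (7.6 - 7)/(4 - 7) × (7.6 - 10)/(4 - 10) = -0.176000
L_2(7.6) = (7.6 - 1)/(7 - 1) × (7.6 - 4)/(7 - 4) × (7.6 - 10)/(7 - 10) = 1.056000
L_3(7.6) = (7.6 - 1)/(10 - 1) × (7.6 - 4)/(10 - 4) × (7.6 - 7)/(10 - 7) = 0.088000

P(7.6) = (-6)×L_0(7.6) + (-8)×L_1(7.6) + (-5)×L_2(7.6) + 13×L_3(7.6)
P(7.6) = -2.920000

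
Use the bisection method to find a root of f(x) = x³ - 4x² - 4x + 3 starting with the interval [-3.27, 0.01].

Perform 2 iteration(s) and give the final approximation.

f(x) = x³ - 4x² - 4x + 3
Initial interval: [-3.27, 0.01]

Iteration 1:
  c_1 = (-3.270000 + 0.010000)/2 = -1.630000
  f(c_1) = f(-1.630000) = -5.438347
  f(a) × f(c) ≥ 0, new interval: [-1.630000, 0.010000]
Iteration 2:
  c_2 = (-1.630000 + 0.010000)/2 = -0.810000
  f(c_2) = f(-0.810000) = 3.084159
  f(a) × f(c) < 0, new interval: [-1.630000, -0.810000]

After 2 iteration(s), the approximation is c_2 = -0.810000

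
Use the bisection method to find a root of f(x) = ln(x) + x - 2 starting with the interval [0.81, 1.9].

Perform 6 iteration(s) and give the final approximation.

f(x) = ln(x) + x - 2
Initial interval: [0.81, 1.9]

Iteration 1:
  c_1 = (0.810000 + 1.900000)/2 = 1.355000
  f(c_1) = f(1.355000) = -0.341199
  f(a) × f(c) ≥ 0, new interval: [1.355000, 1.900000]
Iteration 2:
  c_2 = (1.355000 + 1.900000)/2 = 1.627500
  f(c_2) = f(1.627500) = 0.114545
  f(a) × f(c) < 0, new interval: [1.355000, 1.627500]
Iteration 3:
  c_3 = (1.355000 + 1.627500)/2 = 1.491250
  f(c_3) = f(1.491250) = -0.109135
  f(a) × f(c) ≥ 0, new interval: [1.491250, 1.627500]
Iteration 4:
  c_4 = (1.491250 + 1.627500)/2 = 1.559375
  f(c_4) = f(1.559375) = 0.003660
  f(a) × f(c) < 0, new interval: [1.491250, 1.559375]
Iteration 5:
  c_5 = (1.491250 + 1.559375)/2 = 1.525313
  f(c_5) = f(1.525313) = -0.052488
  f(a) × f(c) ≥ 0, new interval: [1.525313, 1.559375]
Iteration 6:
  c_6 = (1.525313 + 1.559375)/2 = 1.542344
  f(c_6) = f(1.542344) = -0.024353
  f(a) × f(c) ≥ 0, new interval: [1.542344, 1.559375]

After 6 iteration(s), the approximation is c_6 = 1.542344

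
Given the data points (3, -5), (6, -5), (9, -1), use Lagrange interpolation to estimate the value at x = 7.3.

Lagrange interpolation formula:
P(x) = Σ yᵢ × Lᵢ(x)
where Lᵢ(x) = Π_{j≠i} (x - xⱼ)/(xᵢ - xⱼ)

L_0(7.3) = (7.3 - 6)/(3 - 6) × (7.3 - 9)/(3 - 9) = -0.122778
L_1(7.3) = (7.3 - 3)/(6 - 3) × (7.3 - 9)/(6 - 9) = 0.812222
L_2(7.3) = (7.3 - 3)/(9 - 3) × (7.3 - 6)/(9 - 6) = 0.310556

P(7.3) = (-5)×L_0(7.3) + (-5)×L_1(7.3) + (-1)×L_2(7.3)
P(7.3) = -3.757778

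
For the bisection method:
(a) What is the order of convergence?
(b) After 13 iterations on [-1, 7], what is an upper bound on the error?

(a) Bisection has linear (order 1) convergence; the error is halved each step.

(b) Error bound = (b-a)/2^n = (7 - (-1))/2^{13}
    = 8/2^{13}

(a) 1 (linear); (b) error ≤ 9.77e-04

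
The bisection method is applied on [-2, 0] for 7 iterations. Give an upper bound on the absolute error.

Bisection error bound: |error| ≤ (b-a)/2^n
|error| ≤ (0 - (-2))/2^7 = 2/2^7
|error| ≤ 0.0156250000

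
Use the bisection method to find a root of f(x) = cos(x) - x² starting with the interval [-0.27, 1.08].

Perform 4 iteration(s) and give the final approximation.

f(x) = cos(x) - x²
Initial interval: [-0.27, 1.08]

Iteration 1:
  c_1 = (-0.270000 + 1.080000)/2 = 0.405000
  f(c_1) = f(0.405000) = 0.755077
  f(a) × f(c) ≥ 0, new interval: [0.405000, 1.080000]
Iteration 2:
  c_2 = (0.405000 + 1.080000)/2 = 0.742500
  f(c_2) = f(0.742500) = 0.185474
  f(a) × f(c) ≥ 0, new interval: [0.742500, 1.080000]
Iteration 3:
  c_3 = (0.742500 + 1.080000)/2 = 0.911250
  f(c_3) = f(0.911250) = -0.217618
  f(a) × f(c) < 0, new interval: [0.742500, 0.911250]
Iteration 4:
  c_4 = (0.742500 + 0.911250)/2 = 0.826875
  f(c_4) = f(0.826875) = -0.006544
  f(a) × f(c) < 0, new interval: [0.742500, 0.826875]

After 4 iteration(s), the approximation is c_4 = 0.826875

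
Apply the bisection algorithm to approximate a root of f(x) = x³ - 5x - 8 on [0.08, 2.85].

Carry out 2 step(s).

f(x) = x³ - 5x - 8
Initial interval: [0.08, 2.85]

Iteration 1:
  c_1 = (0.080000 + 2.850000)/2 = 1.465000
  f(c_1) = f(1.465000) = -12.180780
  f(a) × f(c) ≥ 0, new interval: [1.465000, 2.850000]
Iteration 2:
  c_2 = (1.465000 + 2.850000)/2 = 2.157500
  f(c_2) = f(2.157500) = -8.744756
  f(a) × f(c) ≥ 0, new interval: [2.157500, 2.850000]

After 2 iteration(s), the approximation is c_2 = 2.157500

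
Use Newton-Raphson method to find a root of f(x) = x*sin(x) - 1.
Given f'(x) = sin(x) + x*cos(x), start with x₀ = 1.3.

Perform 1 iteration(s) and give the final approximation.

f(x) = x*sin(x) - 1
f'(x) = sin(x) + x*cos(x)
x₀ = 1.3

Newton-Raphson formula: x_{n+1} = x_n - f(x_n)/f'(x_n)

Iteration 1:
  f(1.300000) = 0.252626
  f'(1.300000) = 1.311307
  x_1 = 1.300000 - 0.252626/1.311307 = 1.107348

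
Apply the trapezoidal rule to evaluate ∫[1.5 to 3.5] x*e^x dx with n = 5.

f(x) = x*e^x
a = 1.5, b = 3.5, n = 5
h = (b - a)/n = 0.400000

Trapezoidal rule: (h/2)[f(x₀) + 2f(x₁) + 2f(x₂) + ... + f(xₙ)]

x_0 = 1.5000, f(x_0) = 6.722534, coefficient = 1
x_1 = 1.9000, f(x_1) = 12.703199, coefficient = 2
x_2 = 2.3000, f(x_2) = 22.940620, coefficient = 2
x_3 = 2.7000, f(x_3) = 40.175276, coefficient = 2
x_4 = 3.1000, f(x_4) = 68.813649, coefficient = 2
x_5 = 3.5000, f(x_5) = 115.904082, coefficient = 1

I ≈ (0.400000/2) × 411.892103 = 82.378421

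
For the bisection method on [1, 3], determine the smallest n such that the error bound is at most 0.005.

We need (b-a)/2^n ≤ 0.005
(3 - 1)/2^n ≤ 0.005
2/2^n ≤ 0.005
2^n ≥ 400
n ≥ log₂(400) = 8.64
n ≥ 9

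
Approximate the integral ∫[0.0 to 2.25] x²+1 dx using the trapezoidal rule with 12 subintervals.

f(x) = x²+1
a = 0.0, b = 2.25, n = 12
h = (b - a)/n = 0.187500

Trapezoidal rule: (h/2)[f(x₀) + 2f(x₁) + 2f(x₂) + ... + f(xₙ)]

x_0 = 0.0000, f(x_0) = 1.000000, coefficient = 1
x_1 = 0.1875, f(x_1) = 1.035156, coefficient = 2
x_2 = 0.3750, f(x_2) = 1.140625, coefficient = 2
x_3 = 0.5625, f(x_3) = 1.316406, coefficient = 2
x_4 = 0.7500, f(x_4) = 1.562500, coefficient = 2
x_5 = 0.9375, f(x_5) = 1.878906, coefficient = 2
x_6 = 1.1250, f(x_6) = 2.265625, coefficient = 2
x_7 = 1.3125, f(x_7) = 2.722656, coefficient = 2
x_8 = 1.5000, f(x_8) = 3.250000, coefficient = 2
x_9 = 1.6875, f(x_9) = 3.847656, coefficient = 2
x_10 = 1.8750, f(x_10) = 4.515625, coefficient = 2
x_11 = 2.0625, f(x_11) = 5.253906, coefficient = 2
x_12 = 2.2500, f(x_12) = 6.062500, coefficient = 1

I ≈ (0.187500/2) × 64.640625 = 6.060059
Exact value: 6.046875
Error: 0.013184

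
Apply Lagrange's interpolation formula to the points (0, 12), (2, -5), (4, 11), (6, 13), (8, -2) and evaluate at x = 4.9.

Lagrange interpolation formula:
P(x) = Σ yᵢ × Lᵢ(x)
where Lᵢ(x) = Π_{j≠i} (x - xⱼ)/(xᵢ - xⱼ)

L_0(4.9) = (4.9 - 2)/(0 - 2) × (4.9 - 4)/(0 - 4) × (4.9 - 6)/(0 - 6) × (4.9 - 8)/(0 - 8) = 0.023177
L_1(4.9) = (4.9 - 0)/(2 - 0) × (4.9 - 4)/(2 - 4) × (4.9 - 6)/(2 - 6) × (4.9 - 8)/(2 - 8) = -0.156647
L_2(4.9) = (4.9 - 0)/(4 - 0) × (4.9 - 2)/(4 - 2) × (4.9 - 6)/(4 - 6) × (4.9 - 8)/(4 - 8) = 0.757127
L_3(4.9) = (4.9 - 0)/(6 - 0) × (4.9 - 2)/(6 - 2) × (4.9 - 4)/(6 - 4) × (4.9 - 8)/(6 - 8) = 0.412978
L_4(4.9) = (4.9 - 0)/(8 - 0) × (4.9 - 2)/(8 - 2) × (4.9 - 4)/(8 - 4) × (4.9 - 6)/(8 - 6) = -0.036635

P(4.9) = 12×L_0(4.9) + (-5)×L_1(4.9) + 11×L_2(4.9) + 13×L_3(4.9) + (-2)×L_4(4.9)
P(4.9) = 14.831741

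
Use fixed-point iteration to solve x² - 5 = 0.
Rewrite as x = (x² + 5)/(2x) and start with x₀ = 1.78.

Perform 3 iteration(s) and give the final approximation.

Equation: x² - 5 = 0
Fixed-point form: x = (x² + 5)/(2x)
x₀ = 1.78

x_1 = g(1.780000) = 2.294494
x_2 = g(2.294494) = 2.236812
x_3 = g(2.236812) = 2.236068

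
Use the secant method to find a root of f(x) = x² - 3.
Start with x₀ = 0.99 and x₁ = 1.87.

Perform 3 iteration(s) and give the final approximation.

f(x) = x² - 3
x₀ = 0.99, x₁ = 1.87

Secant formula: x_{n+1} = x_n - f(x_n)(x_n - x_{n-1})/(f(x_n) - f(x_{n-1}))

Iteration 1:
  f(0.990000) = -2.019900
  f(1.870000) = 0.496900
  x_2 = 1.870000 - 0.496900×(1.870000 - 0.990000)/(0.496900 - (-2.019900))
       = 1.696259
Iteration 2:
  f(1.870000) = 0.496900
  f(1.696259) = -0.122706
  x_3 = 1.696259 - (-0.122706)×(1.696259 - 1.870000)/(-0.122706 - 0.496900)
       = 1.730666
Iteration 3:
  f(1.696259) = -0.122706
  f(1.730666) = -0.004794
  x_4 = 1.730666 - (-0.004794)×(1.730666 - 1.696259)/(-0.004794 - (-0.122706))
       = 1.732065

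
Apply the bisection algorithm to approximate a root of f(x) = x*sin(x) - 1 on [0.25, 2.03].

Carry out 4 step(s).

f(x) = x*sin(x) - 1
Initial interval: [0.25, 2.03]

Iteration 1:
  c_1 = (0.250000 + 2.030000)/2 = 1.140000
  f(c_1) = f(1.140000) = 0.035842
  f(a) × f(c) < 0, new interval: [0.250000, 1.140000]
Iteration 2:
  c_2 = (0.250000 + 1.140000)/2 = 0.695000
  f(c_2) = f(0.695000) = -0.554932
  f(a) × f(c) ≥ 0, new interval: [0.695000, 1.140000]
Iteration 3:
  c_3 = (0.695000 + 1.140000)/2 = 0.917500
  f(c_3) = f(0.917500) = -0.271427
  f(a) × f(c) ≥ 0, new interval: [0.917500, 1.140000]
Iteration 4:
  c_4 = (0.917500 + 1.140000)/2 = 1.028750
  f(c_4) = f(1.028750) = -0.118716
  f(a) × f(c) ≥ 0, new interval: [1.028750, 1.140000]

After 4 iteration(s), the approximation is c_4 = 1.028750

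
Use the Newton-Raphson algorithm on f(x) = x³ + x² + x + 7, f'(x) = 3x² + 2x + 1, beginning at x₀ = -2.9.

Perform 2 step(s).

f(x) = x³ + x² + x + 7
f'(x) = 3x² + 2x + 1
x₀ = -2.9

Newton-Raphson formula: x_{n+1} = x_n - f(x_n)/f'(x_n)

Iteration 1:
  f(-2.900000) = -11.879000
  f'(-2.900000) = 20.430000
  x_1 = -2.900000 - (-11.879000)/20.430000 = -2.318551
Iteration 2:
  f(-2.318551) = -2.406659
  f'(-2.318551) = 12.489936
  x_2 = -2.318551 - (-2.406659)/12.489936 = -2.125863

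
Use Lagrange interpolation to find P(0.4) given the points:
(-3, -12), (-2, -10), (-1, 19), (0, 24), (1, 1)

Lagrange interpolation formula:
P(x) = Σ yᵢ × Lᵢ(x)
where Lᵢ(x) = Π_{j≠i} (x - xⱼ)/(xᵢ - xⱼ)

L_0(0.4) = (0.4 - (-2))/(-3 - (-2)) × (0.4 - (-1))/(-3 - (-1)) × (0.4 - 0)/(-3 - 0) × (0.4 - 1)/(-3 - 1) = -0.033600
L_1(0.4) = (0.4 - (-3))/(-2 - (-3)) × (0.4 - (-1))/(-2 - (-1)) × (0.4 - 0)/(-2 - 0) × (0.4 - 1)/(-2 - 1) = 0.190400
L_2(0.4) = (0.4 - (-3))/(-1 - (-3)) × (0.4 - (-2))/(-1 - (-2)) × (0.4 - 0)/(-1 - 0) × (0.4 - 1)/(-1 - 1) = -0.489600
L_3(0.4) = (0.4 - (-3))/(0 - (-3)) × (0.4 - (-2))/(0 - (-2)) × (0.4 - (-1))/(0 - (-1)) × (0.4 - 1)/(0 - 1) = 1.142400
L_4(0.4) = (0.4 - (-3))/(1 - (-3)) × (0.4 - (-2))/(1 - (-2)) × (0.4 - (-1))/(1 - (-1)) × (0.4 - 0)/(1 - 0) = 0.190400

P(0.4) = (-12)×L_0(0.4) + (-10)×L_1(0.4) + 19×L_2(0.4) + 24×L_3(0.4) + 1×L_4(0.4)
P(0.4) = 16.804800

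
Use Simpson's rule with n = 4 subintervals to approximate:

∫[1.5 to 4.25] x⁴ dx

f(x) = x⁴
a = 1.5, b = 4.25, n = 4
h = (b - a)/n = 0.687500

Simpson's rule: (h/3)[f(x₀) + 4f(x₁) + 2f(x₂) + ... + f(xₙ)]

x_0 = 1.5000, f(x_0) = 5.062500, coefficient = 1
x_1 = 2.1875, f(x_1) = 22.897720, coefficient = 4
x_2 = 2.8750, f(x_2) = 68.320557, coefficient = 2
x_3 = 3.5625, f(x_3) = 161.071793, coefficient = 4
x_4 = 4.2500, f(x_4) = 326.253906, coefficient = 1

I ≈ (0.687500/3) × 1203.835571 = 275.878985
Exact value: 275.797070
Error: 0.081915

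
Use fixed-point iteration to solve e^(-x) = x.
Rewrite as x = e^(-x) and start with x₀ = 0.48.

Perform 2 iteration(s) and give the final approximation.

Equation: e^(-x) = x
Fixed-point form: x = e^(-x)
x₀ = 0.48

x_1 = g(0.480000) = 0.618783
x_2 = g(0.618783) = 0.538599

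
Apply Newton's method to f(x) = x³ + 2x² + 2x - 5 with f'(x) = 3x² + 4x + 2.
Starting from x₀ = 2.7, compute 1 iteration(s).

f(x) = x³ + 2x² + 2x - 5
f'(x) = 3x² + 4x + 2
x₀ = 2.7

Newton-Raphson formula: x_{n+1} = x_n - f(x_n)/f'(x_n)

Iteration 1:
  f(2.700000) = 34.663000
  f'(2.700000) = 34.670000
  x_1 = 2.700000 - 34.663000/34.670000 = 1.700202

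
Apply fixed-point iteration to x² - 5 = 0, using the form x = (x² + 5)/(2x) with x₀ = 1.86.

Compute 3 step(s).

Equation: x² - 5 = 0
Fixed-point form: x = (x² + 5)/(2x)
x₀ = 1.86

x_1 = g(1.860000) = 2.274086
x_2 = g(2.274086) = 2.236386
x_3 = g(2.236386) = 2.236068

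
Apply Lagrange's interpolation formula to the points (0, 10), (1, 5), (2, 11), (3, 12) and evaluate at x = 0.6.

Lagrange interpolation formula:
P(x) = Σ yᵢ × Lᵢ(x)
where Lᵢ(x) = Π_{j≠i} (x - xⱼ)/(xᵢ - xⱼ)

L_0(0.6) = (0.6 - 1)/(0 - 1) × (0.6 - 2)/(0 - 2) × (0.6 - 3)/(0 - 3) = 0.224000
L_1(0.6) = (0.6 - 0)/(1 - 0) × (0.6 - 2)/(1 - 2) × (0.6 - 3)/(1 - 3) = 1.008000
L_2(0.6) = (0.6 - 0)/(2 - 0) × (0.6 - 1)/(2 - 1) × (0.6 - 3)/(2 - 3) = -0.288000
L_3(0.6) = (0.6 - 0)/(3 - 0) × (0.6 - 1)/(3 - 1) × (0.6 - 2)/(3 - 2) = 0.056000

P(0.6) = 10×L_0(0.6) + 5×L_1(0.6) + 11×L_2(0.6) + 12×L_3(0.6)
P(0.6) = 4.784000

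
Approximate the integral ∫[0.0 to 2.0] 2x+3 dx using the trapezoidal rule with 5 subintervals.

f(x) = 2x+3
a = 0.0, b = 2.0, n = 5
h = (b - a)/n = 0.400000

Trapezoidal rule: (h/2)[f(x₀) + 2f(x₁) + 2f(x₂) + ... + f(xₙ)]

x_0 = 0.0000, f(x_0) = 3.000000, coefficient = 1
x_1 = 0.4000, f(x_1) = 3.800000, coefficient = 2
x_2 = 0.8000, f(x_2) = 4.600000, coefficient = 2
x_3 = 1.2000, f(x_3) = 5.400000, coefficient = 2
x_4 = 1.6000, f(x_4) = 6.200000, coefficient = 2
x_5 = 2.0000, f(x_5) = 7.000000, coefficient = 1

I ≈ (0.400000/2) × 50.000000 = 10.000000
Exact value: 10.000000
Error: 0.000000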